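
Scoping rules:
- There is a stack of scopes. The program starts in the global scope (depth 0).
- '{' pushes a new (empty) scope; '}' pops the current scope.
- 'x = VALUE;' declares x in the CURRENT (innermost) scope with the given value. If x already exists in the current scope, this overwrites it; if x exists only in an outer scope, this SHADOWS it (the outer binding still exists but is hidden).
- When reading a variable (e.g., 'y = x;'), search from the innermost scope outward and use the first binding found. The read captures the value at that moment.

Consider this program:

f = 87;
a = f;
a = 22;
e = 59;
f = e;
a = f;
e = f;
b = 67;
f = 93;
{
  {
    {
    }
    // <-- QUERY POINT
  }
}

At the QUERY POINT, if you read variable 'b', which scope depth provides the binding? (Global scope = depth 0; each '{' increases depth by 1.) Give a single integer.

Step 1: declare f=87 at depth 0
Step 2: declare a=(read f)=87 at depth 0
Step 3: declare a=22 at depth 0
Step 4: declare e=59 at depth 0
Step 5: declare f=(read e)=59 at depth 0
Step 6: declare a=(read f)=59 at depth 0
Step 7: declare e=(read f)=59 at depth 0
Step 8: declare b=67 at depth 0
Step 9: declare f=93 at depth 0
Step 10: enter scope (depth=1)
Step 11: enter scope (depth=2)
Step 12: enter scope (depth=3)
Step 13: exit scope (depth=2)
Visible at query point: a=59 b=67 e=59 f=93

Answer: 0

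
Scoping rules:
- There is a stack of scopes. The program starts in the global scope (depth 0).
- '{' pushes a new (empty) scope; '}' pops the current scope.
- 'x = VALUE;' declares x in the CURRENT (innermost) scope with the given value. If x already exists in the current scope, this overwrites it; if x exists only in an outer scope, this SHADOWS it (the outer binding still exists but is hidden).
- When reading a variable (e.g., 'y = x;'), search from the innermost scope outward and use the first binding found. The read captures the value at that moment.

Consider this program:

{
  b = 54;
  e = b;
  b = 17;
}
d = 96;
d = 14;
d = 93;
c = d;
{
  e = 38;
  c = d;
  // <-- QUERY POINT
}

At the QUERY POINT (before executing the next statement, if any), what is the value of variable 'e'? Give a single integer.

Answer: 38

Derivation:
Step 1: enter scope (depth=1)
Step 2: declare b=54 at depth 1
Step 3: declare e=(read b)=54 at depth 1
Step 4: declare b=17 at depth 1
Step 5: exit scope (depth=0)
Step 6: declare d=96 at depth 0
Step 7: declare d=14 at depth 0
Step 8: declare d=93 at depth 0
Step 9: declare c=(read d)=93 at depth 0
Step 10: enter scope (depth=1)
Step 11: declare e=38 at depth 1
Step 12: declare c=(read d)=93 at depth 1
Visible at query point: c=93 d=93 e=38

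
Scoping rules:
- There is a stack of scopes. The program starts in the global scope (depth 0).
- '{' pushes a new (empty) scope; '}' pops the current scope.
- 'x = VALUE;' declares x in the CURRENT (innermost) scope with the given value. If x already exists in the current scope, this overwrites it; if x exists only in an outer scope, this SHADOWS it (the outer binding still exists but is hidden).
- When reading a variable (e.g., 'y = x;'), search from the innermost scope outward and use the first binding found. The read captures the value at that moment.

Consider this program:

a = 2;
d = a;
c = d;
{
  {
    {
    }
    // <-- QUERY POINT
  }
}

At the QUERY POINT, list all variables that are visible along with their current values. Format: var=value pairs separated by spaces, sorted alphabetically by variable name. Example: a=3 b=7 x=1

Answer: a=2 c=2 d=2

Derivation:
Step 1: declare a=2 at depth 0
Step 2: declare d=(read a)=2 at depth 0
Step 3: declare c=(read d)=2 at depth 0
Step 4: enter scope (depth=1)
Step 5: enter scope (depth=2)
Step 6: enter scope (depth=3)
Step 7: exit scope (depth=2)
Visible at query point: a=2 c=2 d=2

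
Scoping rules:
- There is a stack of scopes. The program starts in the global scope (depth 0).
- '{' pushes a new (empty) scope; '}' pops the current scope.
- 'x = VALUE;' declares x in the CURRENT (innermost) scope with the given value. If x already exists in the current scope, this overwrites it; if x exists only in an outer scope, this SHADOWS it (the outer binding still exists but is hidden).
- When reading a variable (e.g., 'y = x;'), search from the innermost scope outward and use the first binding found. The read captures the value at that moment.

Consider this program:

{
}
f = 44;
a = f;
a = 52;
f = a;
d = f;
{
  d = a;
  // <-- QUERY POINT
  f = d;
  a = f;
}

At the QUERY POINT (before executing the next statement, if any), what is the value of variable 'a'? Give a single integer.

Answer: 52

Derivation:
Step 1: enter scope (depth=1)
Step 2: exit scope (depth=0)
Step 3: declare f=44 at depth 0
Step 4: declare a=(read f)=44 at depth 0
Step 5: declare a=52 at depth 0
Step 6: declare f=(read a)=52 at depth 0
Step 7: declare d=(read f)=52 at depth 0
Step 8: enter scope (depth=1)
Step 9: declare d=(read a)=52 at depth 1
Visible at query point: a=52 d=52 f=52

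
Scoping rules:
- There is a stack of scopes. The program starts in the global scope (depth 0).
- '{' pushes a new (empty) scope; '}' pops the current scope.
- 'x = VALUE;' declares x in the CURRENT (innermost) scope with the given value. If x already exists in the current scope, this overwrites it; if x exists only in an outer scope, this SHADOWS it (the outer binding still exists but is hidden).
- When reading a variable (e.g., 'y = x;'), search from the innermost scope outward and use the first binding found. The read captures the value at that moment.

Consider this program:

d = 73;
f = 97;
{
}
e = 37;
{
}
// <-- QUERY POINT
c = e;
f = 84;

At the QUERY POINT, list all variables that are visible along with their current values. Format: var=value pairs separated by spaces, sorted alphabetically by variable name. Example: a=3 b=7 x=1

Answer: d=73 e=37 f=97

Derivation:
Step 1: declare d=73 at depth 0
Step 2: declare f=97 at depth 0
Step 3: enter scope (depth=1)
Step 4: exit scope (depth=0)
Step 5: declare e=37 at depth 0
Step 6: enter scope (depth=1)
Step 7: exit scope (depth=0)
Visible at query point: d=73 e=37 f=97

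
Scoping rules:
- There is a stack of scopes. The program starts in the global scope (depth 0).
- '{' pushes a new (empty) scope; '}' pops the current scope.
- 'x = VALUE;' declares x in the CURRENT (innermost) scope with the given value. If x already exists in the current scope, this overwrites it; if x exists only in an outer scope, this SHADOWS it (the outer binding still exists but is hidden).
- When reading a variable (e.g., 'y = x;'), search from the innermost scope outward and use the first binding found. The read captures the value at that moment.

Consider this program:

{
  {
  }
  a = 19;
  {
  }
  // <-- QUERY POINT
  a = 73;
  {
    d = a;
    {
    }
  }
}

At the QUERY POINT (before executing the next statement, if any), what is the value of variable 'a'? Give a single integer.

Answer: 19

Derivation:
Step 1: enter scope (depth=1)
Step 2: enter scope (depth=2)
Step 3: exit scope (depth=1)
Step 4: declare a=19 at depth 1
Step 5: enter scope (depth=2)
Step 6: exit scope (depth=1)
Visible at query point: a=19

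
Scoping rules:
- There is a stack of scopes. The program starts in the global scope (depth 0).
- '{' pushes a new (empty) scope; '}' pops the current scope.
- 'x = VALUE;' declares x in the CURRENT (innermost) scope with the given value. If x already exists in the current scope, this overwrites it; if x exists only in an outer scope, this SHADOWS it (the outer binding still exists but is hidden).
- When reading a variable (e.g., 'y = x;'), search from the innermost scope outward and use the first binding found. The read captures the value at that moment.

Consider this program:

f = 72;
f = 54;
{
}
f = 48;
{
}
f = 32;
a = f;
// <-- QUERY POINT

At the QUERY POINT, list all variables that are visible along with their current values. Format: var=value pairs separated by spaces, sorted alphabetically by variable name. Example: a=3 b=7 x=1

Answer: a=32 f=32

Derivation:
Step 1: declare f=72 at depth 0
Step 2: declare f=54 at depth 0
Step 3: enter scope (depth=1)
Step 4: exit scope (depth=0)
Step 5: declare f=48 at depth 0
Step 6: enter scope (depth=1)
Step 7: exit scope (depth=0)
Step 8: declare f=32 at depth 0
Step 9: declare a=(read f)=32 at depth 0
Visible at query point: a=32 f=32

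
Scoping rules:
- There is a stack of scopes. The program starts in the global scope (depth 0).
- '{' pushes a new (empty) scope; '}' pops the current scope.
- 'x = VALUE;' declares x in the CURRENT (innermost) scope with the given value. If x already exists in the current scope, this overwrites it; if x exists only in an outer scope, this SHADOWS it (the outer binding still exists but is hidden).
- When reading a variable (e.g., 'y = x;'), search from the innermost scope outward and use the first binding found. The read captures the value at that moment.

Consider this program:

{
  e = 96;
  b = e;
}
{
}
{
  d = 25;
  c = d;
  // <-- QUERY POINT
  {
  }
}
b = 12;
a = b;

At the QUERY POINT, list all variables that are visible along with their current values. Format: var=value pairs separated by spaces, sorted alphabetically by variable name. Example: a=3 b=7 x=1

Answer: c=25 d=25

Derivation:
Step 1: enter scope (depth=1)
Step 2: declare e=96 at depth 1
Step 3: declare b=(read e)=96 at depth 1
Step 4: exit scope (depth=0)
Step 5: enter scope (depth=1)
Step 6: exit scope (depth=0)
Step 7: enter scope (depth=1)
Step 8: declare d=25 at depth 1
Step 9: declare c=(read d)=25 at depth 1
Visible at query point: c=25 d=25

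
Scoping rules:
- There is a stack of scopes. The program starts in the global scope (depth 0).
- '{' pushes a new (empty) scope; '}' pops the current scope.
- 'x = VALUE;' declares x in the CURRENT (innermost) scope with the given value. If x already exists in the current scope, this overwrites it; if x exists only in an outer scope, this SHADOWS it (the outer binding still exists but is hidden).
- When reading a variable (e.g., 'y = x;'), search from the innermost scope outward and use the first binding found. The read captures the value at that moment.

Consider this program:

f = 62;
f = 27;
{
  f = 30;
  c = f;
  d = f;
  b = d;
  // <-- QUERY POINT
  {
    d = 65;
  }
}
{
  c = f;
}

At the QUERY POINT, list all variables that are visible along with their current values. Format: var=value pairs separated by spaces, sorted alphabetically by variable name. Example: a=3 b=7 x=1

Answer: b=30 c=30 d=30 f=30

Derivation:
Step 1: declare f=62 at depth 0
Step 2: declare f=27 at depth 0
Step 3: enter scope (depth=1)
Step 4: declare f=30 at depth 1
Step 5: declare c=(read f)=30 at depth 1
Step 6: declare d=(read f)=30 at depth 1
Step 7: declare b=(read d)=30 at depth 1
Visible at query point: b=30 c=30 d=30 f=30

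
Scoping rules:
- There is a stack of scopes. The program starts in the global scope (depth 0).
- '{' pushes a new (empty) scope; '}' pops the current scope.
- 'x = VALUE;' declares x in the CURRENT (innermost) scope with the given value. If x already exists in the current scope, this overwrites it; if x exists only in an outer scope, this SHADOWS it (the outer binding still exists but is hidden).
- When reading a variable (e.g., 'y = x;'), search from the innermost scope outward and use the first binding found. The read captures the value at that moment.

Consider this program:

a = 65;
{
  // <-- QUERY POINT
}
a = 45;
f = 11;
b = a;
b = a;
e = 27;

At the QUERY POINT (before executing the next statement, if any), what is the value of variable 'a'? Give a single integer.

Step 1: declare a=65 at depth 0
Step 2: enter scope (depth=1)
Visible at query point: a=65

Answer: 65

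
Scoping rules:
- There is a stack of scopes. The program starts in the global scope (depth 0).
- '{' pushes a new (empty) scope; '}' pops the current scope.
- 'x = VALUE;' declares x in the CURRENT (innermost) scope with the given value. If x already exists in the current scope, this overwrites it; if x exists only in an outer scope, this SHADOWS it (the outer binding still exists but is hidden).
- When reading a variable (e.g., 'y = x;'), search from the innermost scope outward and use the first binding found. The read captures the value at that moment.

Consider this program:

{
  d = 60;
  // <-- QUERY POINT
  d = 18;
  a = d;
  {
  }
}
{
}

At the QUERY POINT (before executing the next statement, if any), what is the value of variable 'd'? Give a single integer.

Answer: 60

Derivation:
Step 1: enter scope (depth=1)
Step 2: declare d=60 at depth 1
Visible at query point: d=60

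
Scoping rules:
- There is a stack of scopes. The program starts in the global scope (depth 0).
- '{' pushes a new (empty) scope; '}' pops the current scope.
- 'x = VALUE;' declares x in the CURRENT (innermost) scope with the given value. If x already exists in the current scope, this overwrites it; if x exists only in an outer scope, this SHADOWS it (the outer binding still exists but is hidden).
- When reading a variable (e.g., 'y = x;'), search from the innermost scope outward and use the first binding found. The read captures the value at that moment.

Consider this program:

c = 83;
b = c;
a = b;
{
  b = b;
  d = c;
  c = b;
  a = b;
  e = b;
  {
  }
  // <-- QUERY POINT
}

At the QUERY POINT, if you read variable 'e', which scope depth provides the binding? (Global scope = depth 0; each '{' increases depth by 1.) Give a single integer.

Step 1: declare c=83 at depth 0
Step 2: declare b=(read c)=83 at depth 0
Step 3: declare a=(read b)=83 at depth 0
Step 4: enter scope (depth=1)
Step 5: declare b=(read b)=83 at depth 1
Step 6: declare d=(read c)=83 at depth 1
Step 7: declare c=(read b)=83 at depth 1
Step 8: declare a=(read b)=83 at depth 1
Step 9: declare e=(read b)=83 at depth 1
Step 10: enter scope (depth=2)
Step 11: exit scope (depth=1)
Visible at query point: a=83 b=83 c=83 d=83 e=83

Answer: 1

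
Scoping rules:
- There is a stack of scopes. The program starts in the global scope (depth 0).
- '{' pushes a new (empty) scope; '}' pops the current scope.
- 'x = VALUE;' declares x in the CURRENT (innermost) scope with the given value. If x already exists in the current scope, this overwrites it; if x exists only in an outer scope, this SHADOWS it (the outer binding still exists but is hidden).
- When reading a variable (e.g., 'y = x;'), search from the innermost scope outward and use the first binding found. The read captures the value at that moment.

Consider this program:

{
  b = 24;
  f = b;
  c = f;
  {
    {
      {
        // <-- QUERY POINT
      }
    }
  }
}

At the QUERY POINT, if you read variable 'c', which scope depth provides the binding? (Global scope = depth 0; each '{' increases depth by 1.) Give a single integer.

Answer: 1

Derivation:
Step 1: enter scope (depth=1)
Step 2: declare b=24 at depth 1
Step 3: declare f=(read b)=24 at depth 1
Step 4: declare c=(read f)=24 at depth 1
Step 5: enter scope (depth=2)
Step 6: enter scope (depth=3)
Step 7: enter scope (depth=4)
Visible at query point: b=24 c=24 f=24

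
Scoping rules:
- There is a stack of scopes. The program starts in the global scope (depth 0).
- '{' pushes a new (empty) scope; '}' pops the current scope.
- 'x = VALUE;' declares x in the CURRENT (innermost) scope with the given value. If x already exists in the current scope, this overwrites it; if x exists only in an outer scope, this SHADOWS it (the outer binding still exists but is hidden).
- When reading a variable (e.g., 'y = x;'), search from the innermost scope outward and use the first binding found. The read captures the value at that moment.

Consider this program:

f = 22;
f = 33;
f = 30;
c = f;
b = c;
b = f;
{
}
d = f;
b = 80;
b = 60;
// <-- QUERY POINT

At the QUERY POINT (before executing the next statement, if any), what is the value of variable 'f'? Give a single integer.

Answer: 30

Derivation:
Step 1: declare f=22 at depth 0
Step 2: declare f=33 at depth 0
Step 3: declare f=30 at depth 0
Step 4: declare c=(read f)=30 at depth 0
Step 5: declare b=(read c)=30 at depth 0
Step 6: declare b=(read f)=30 at depth 0
Step 7: enter scope (depth=1)
Step 8: exit scope (depth=0)
Step 9: declare d=(read f)=30 at depth 0
Step 10: declare b=80 at depth 0
Step 11: declare b=60 at depth 0
Visible at query point: b=60 c=30 d=30 f=30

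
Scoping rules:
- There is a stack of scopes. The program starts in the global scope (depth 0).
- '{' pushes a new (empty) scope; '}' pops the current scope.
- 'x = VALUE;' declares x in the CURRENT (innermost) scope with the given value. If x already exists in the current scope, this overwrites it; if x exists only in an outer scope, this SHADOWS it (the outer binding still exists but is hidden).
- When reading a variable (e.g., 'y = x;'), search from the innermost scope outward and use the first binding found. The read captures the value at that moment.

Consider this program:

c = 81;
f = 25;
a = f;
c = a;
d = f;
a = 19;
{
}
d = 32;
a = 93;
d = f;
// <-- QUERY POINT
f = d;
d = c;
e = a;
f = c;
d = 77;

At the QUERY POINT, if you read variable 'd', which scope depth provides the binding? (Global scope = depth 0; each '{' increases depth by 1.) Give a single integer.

Answer: 0

Derivation:
Step 1: declare c=81 at depth 0
Step 2: declare f=25 at depth 0
Step 3: declare a=(read f)=25 at depth 0
Step 4: declare c=(read a)=25 at depth 0
Step 5: declare d=(read f)=25 at depth 0
Step 6: declare a=19 at depth 0
Step 7: enter scope (depth=1)
Step 8: exit scope (depth=0)
Step 9: declare d=32 at depth 0
Step 10: declare a=93 at depth 0
Step 11: declare d=(read f)=25 at depth 0
Visible at query point: a=93 c=25 d=25 f=25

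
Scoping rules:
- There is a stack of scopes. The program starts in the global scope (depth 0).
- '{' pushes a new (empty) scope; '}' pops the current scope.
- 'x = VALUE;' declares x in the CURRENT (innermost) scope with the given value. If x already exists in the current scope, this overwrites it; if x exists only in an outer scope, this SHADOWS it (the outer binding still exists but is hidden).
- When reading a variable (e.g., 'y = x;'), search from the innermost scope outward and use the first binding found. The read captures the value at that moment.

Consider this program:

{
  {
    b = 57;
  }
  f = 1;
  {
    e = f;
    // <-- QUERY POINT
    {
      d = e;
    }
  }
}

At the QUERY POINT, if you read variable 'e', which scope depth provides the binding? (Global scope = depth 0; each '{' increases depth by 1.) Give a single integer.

Answer: 2

Derivation:
Step 1: enter scope (depth=1)
Step 2: enter scope (depth=2)
Step 3: declare b=57 at depth 2
Step 4: exit scope (depth=1)
Step 5: declare f=1 at depth 1
Step 6: enter scope (depth=2)
Step 7: declare e=(read f)=1 at depth 2
Visible at query point: e=1 f=1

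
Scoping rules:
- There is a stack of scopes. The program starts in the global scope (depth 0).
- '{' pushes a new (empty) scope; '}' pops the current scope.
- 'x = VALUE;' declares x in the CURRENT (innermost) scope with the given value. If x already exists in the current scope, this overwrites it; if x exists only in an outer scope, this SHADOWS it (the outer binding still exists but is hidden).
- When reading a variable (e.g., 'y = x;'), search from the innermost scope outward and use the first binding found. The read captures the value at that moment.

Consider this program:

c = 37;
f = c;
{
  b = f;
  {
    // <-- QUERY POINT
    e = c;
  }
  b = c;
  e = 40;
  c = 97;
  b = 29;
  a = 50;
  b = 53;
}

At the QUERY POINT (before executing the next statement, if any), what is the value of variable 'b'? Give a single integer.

Step 1: declare c=37 at depth 0
Step 2: declare f=(read c)=37 at depth 0
Step 3: enter scope (depth=1)
Step 4: declare b=(read f)=37 at depth 1
Step 5: enter scope (depth=2)
Visible at query point: b=37 c=37 f=37

Answer: 37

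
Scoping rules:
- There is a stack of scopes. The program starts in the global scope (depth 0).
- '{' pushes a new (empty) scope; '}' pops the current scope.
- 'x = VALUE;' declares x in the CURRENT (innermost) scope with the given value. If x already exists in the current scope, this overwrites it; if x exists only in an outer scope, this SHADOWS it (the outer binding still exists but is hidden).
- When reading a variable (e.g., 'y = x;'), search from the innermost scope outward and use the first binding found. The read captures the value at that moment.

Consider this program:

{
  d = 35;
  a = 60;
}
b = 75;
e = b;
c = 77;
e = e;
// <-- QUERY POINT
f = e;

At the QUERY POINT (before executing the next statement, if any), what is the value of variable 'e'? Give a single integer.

Step 1: enter scope (depth=1)
Step 2: declare d=35 at depth 1
Step 3: declare a=60 at depth 1
Step 4: exit scope (depth=0)
Step 5: declare b=75 at depth 0
Step 6: declare e=(read b)=75 at depth 0
Step 7: declare c=77 at depth 0
Step 8: declare e=(read e)=75 at depth 0
Visible at query point: b=75 c=77 e=75

Answer: 75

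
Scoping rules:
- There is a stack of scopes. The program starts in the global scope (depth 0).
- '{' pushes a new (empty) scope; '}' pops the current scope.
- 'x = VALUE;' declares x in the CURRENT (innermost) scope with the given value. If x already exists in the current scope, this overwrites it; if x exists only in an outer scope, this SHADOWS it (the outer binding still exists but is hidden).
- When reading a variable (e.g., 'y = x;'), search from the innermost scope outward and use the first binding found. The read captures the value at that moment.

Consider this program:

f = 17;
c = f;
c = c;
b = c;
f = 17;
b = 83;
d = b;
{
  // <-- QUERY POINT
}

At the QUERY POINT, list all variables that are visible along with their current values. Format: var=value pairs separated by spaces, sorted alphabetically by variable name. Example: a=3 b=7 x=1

Step 1: declare f=17 at depth 0
Step 2: declare c=(read f)=17 at depth 0
Step 3: declare c=(read c)=17 at depth 0
Step 4: declare b=(read c)=17 at depth 0
Step 5: declare f=17 at depth 0
Step 6: declare b=83 at depth 0
Step 7: declare d=(read b)=83 at depth 0
Step 8: enter scope (depth=1)
Visible at query point: b=83 c=17 d=83 f=17

Answer: b=83 c=17 d=83 f=17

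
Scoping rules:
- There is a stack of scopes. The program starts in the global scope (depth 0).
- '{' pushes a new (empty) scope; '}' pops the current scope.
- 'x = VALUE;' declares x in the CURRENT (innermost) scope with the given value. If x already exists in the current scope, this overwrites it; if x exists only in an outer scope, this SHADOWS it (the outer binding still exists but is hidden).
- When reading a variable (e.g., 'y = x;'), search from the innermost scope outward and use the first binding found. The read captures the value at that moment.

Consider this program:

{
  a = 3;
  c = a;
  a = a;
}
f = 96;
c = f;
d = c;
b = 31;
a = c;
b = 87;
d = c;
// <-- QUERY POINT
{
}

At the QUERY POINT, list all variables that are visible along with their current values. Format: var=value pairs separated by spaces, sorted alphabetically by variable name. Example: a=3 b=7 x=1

Step 1: enter scope (depth=1)
Step 2: declare a=3 at depth 1
Step 3: declare c=(read a)=3 at depth 1
Step 4: declare a=(read a)=3 at depth 1
Step 5: exit scope (depth=0)
Step 6: declare f=96 at depth 0
Step 7: declare c=(read f)=96 at depth 0
Step 8: declare d=(read c)=96 at depth 0
Step 9: declare b=31 at depth 0
Step 10: declare a=(read c)=96 at depth 0
Step 11: declare b=87 at depth 0
Step 12: declare d=(read c)=96 at depth 0
Visible at query point: a=96 b=87 c=96 d=96 f=96

Answer: a=96 b=87 c=96 d=96 f=96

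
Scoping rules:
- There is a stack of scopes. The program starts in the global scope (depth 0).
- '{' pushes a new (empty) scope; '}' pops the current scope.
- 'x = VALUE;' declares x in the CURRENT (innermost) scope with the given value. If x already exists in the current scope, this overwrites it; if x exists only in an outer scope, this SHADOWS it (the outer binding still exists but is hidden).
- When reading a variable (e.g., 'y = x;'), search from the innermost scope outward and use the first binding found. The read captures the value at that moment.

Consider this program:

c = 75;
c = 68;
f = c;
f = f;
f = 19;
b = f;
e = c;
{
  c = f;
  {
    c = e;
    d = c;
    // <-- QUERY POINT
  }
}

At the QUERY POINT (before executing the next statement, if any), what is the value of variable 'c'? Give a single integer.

Answer: 68

Derivation:
Step 1: declare c=75 at depth 0
Step 2: declare c=68 at depth 0
Step 3: declare f=(read c)=68 at depth 0
Step 4: declare f=(read f)=68 at depth 0
Step 5: declare f=19 at depth 0
Step 6: declare b=(read f)=19 at depth 0
Step 7: declare e=(read c)=68 at depth 0
Step 8: enter scope (depth=1)
Step 9: declare c=(read f)=19 at depth 1
Step 10: enter scope (depth=2)
Step 11: declare c=(read e)=68 at depth 2
Step 12: declare d=(read c)=68 at depth 2
Visible at query point: b=19 c=68 d=68 e=68 f=19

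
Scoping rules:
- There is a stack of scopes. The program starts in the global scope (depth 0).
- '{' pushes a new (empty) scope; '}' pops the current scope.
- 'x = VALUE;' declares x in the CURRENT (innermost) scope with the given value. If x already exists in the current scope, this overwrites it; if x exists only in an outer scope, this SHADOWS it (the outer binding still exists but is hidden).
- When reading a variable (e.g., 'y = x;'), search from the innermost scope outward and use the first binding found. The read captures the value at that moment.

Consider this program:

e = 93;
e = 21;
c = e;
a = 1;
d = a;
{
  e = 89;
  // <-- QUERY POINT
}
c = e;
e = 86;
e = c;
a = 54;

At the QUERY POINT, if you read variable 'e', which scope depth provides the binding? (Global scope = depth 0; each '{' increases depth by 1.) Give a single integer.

Answer: 1

Derivation:
Step 1: declare e=93 at depth 0
Step 2: declare e=21 at depth 0
Step 3: declare c=(read e)=21 at depth 0
Step 4: declare a=1 at depth 0
Step 5: declare d=(read a)=1 at depth 0
Step 6: enter scope (depth=1)
Step 7: declare e=89 at depth 1
Visible at query point: a=1 c=21 d=1 e=89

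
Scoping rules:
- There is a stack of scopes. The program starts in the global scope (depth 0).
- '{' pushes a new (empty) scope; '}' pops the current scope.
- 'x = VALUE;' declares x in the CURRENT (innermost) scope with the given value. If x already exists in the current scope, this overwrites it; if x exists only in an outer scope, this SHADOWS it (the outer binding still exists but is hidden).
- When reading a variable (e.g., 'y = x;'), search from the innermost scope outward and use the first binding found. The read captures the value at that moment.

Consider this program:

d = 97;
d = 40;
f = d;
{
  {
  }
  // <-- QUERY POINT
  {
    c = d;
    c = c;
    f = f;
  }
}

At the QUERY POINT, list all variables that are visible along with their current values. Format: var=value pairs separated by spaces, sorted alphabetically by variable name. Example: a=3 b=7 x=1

Step 1: declare d=97 at depth 0
Step 2: declare d=40 at depth 0
Step 3: declare f=(read d)=40 at depth 0
Step 4: enter scope (depth=1)
Step 5: enter scope (depth=2)
Step 6: exit scope (depth=1)
Visible at query point: d=40 f=40

Answer: d=40 f=40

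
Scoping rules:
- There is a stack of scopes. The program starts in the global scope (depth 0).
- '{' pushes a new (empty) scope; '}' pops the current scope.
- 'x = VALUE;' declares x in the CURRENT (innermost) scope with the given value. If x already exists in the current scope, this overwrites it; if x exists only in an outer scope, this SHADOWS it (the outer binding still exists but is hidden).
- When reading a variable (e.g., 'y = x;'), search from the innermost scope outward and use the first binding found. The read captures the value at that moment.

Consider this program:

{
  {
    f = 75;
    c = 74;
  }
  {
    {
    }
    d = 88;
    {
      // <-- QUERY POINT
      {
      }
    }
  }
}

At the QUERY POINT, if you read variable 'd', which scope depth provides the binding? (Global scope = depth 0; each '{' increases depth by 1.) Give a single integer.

Step 1: enter scope (depth=1)
Step 2: enter scope (depth=2)
Step 3: declare f=75 at depth 2
Step 4: declare c=74 at depth 2
Step 5: exit scope (depth=1)
Step 6: enter scope (depth=2)
Step 7: enter scope (depth=3)
Step 8: exit scope (depth=2)
Step 9: declare d=88 at depth 2
Step 10: enter scope (depth=3)
Visible at query point: d=88

Answer: 2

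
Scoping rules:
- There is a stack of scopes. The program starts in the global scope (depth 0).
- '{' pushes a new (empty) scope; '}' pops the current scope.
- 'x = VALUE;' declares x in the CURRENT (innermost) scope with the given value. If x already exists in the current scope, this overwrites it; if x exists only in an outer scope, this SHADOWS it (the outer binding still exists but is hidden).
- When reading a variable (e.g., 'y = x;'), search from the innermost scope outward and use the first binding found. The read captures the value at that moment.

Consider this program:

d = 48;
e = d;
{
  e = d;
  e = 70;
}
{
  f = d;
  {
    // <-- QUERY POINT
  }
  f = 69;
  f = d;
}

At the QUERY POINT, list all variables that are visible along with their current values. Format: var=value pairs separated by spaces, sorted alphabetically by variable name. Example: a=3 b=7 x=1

Step 1: declare d=48 at depth 0
Step 2: declare e=(read d)=48 at depth 0
Step 3: enter scope (depth=1)
Step 4: declare e=(read d)=48 at depth 1
Step 5: declare e=70 at depth 1
Step 6: exit scope (depth=0)
Step 7: enter scope (depth=1)
Step 8: declare f=(read d)=48 at depth 1
Step 9: enter scope (depth=2)
Visible at query point: d=48 e=48 f=48

Answer: d=48 e=48 f=48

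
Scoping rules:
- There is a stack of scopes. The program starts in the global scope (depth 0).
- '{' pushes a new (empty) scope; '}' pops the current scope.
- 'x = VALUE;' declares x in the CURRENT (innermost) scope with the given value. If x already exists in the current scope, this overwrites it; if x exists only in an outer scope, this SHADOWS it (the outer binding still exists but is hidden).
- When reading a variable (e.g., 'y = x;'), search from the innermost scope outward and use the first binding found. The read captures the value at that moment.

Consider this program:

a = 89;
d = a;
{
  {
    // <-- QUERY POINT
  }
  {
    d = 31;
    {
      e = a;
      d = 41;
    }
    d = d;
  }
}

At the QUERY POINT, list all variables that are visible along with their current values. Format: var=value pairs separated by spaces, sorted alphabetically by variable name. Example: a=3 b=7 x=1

Step 1: declare a=89 at depth 0
Step 2: declare d=(read a)=89 at depth 0
Step 3: enter scope (depth=1)
Step 4: enter scope (depth=2)
Visible at query point: a=89 d=89

Answer: a=89 d=89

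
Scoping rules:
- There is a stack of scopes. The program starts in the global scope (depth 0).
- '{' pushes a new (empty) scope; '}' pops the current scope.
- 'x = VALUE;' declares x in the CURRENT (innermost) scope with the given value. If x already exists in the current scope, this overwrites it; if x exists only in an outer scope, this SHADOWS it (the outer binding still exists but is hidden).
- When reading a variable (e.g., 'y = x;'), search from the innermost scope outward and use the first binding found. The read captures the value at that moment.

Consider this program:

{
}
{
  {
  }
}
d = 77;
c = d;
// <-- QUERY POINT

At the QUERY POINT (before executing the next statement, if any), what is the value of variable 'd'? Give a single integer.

Step 1: enter scope (depth=1)
Step 2: exit scope (depth=0)
Step 3: enter scope (depth=1)
Step 4: enter scope (depth=2)
Step 5: exit scope (depth=1)
Step 6: exit scope (depth=0)
Step 7: declare d=77 at depth 0
Step 8: declare c=(read d)=77 at depth 0
Visible at query point: c=77 d=77

Answer: 77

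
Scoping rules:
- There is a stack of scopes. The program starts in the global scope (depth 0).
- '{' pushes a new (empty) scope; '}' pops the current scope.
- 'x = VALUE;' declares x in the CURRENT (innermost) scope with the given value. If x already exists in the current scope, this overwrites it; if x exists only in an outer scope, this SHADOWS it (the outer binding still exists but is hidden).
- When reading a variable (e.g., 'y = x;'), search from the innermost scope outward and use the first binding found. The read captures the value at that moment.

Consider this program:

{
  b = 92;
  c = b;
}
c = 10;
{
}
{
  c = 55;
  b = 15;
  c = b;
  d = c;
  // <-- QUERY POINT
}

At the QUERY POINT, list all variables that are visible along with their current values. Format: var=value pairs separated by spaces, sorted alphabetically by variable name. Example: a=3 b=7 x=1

Answer: b=15 c=15 d=15

Derivation:
Step 1: enter scope (depth=1)
Step 2: declare b=92 at depth 1
Step 3: declare c=(read b)=92 at depth 1
Step 4: exit scope (depth=0)
Step 5: declare c=10 at depth 0
Step 6: enter scope (depth=1)
Step 7: exit scope (depth=0)
Step 8: enter scope (depth=1)
Step 9: declare c=55 at depth 1
Step 10: declare b=15 at depth 1
Step 11: declare c=(read b)=15 at depth 1
Step 12: declare d=(read c)=15 at depth 1
Visible at query point: b=15 c=15 d=15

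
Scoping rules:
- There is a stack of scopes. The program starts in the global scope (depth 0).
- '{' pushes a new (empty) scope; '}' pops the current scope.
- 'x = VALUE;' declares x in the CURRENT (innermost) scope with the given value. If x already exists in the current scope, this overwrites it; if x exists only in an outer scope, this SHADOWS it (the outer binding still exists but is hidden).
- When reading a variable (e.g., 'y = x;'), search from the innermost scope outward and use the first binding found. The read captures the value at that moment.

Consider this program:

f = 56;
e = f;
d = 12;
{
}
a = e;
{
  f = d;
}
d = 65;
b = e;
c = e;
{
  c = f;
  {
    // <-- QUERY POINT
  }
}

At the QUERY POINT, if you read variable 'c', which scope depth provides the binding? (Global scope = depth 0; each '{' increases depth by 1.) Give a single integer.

Step 1: declare f=56 at depth 0
Step 2: declare e=(read f)=56 at depth 0
Step 3: declare d=12 at depth 0
Step 4: enter scope (depth=1)
Step 5: exit scope (depth=0)
Step 6: declare a=(read e)=56 at depth 0
Step 7: enter scope (depth=1)
Step 8: declare f=(read d)=12 at depth 1
Step 9: exit scope (depth=0)
Step 10: declare d=65 at depth 0
Step 11: declare b=(read e)=56 at depth 0
Step 12: declare c=(read e)=56 at depth 0
Step 13: enter scope (depth=1)
Step 14: declare c=(read f)=56 at depth 1
Step 15: enter scope (depth=2)
Visible at query point: a=56 b=56 c=56 d=65 e=56 f=56

Answer: 1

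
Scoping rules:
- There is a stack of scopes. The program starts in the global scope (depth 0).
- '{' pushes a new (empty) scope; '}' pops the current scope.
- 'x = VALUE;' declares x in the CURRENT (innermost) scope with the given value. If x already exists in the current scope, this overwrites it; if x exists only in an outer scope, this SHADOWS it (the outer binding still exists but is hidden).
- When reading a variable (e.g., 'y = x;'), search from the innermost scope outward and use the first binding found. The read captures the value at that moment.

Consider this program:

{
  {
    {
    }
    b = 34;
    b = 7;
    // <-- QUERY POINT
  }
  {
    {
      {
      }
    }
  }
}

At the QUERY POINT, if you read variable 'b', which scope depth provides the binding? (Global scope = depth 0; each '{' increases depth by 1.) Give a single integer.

Step 1: enter scope (depth=1)
Step 2: enter scope (depth=2)
Step 3: enter scope (depth=3)
Step 4: exit scope (depth=2)
Step 5: declare b=34 at depth 2
Step 6: declare b=7 at depth 2
Visible at query point: b=7

Answer: 2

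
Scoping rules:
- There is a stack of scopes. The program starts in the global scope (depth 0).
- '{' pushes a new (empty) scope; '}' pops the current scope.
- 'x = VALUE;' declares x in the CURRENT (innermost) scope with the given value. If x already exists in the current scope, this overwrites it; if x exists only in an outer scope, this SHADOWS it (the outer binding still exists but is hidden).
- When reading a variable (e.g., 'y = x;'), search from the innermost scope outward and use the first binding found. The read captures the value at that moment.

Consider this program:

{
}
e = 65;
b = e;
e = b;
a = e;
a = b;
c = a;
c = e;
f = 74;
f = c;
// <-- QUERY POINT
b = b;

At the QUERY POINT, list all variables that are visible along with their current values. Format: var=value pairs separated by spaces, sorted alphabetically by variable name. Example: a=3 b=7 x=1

Answer: a=65 b=65 c=65 e=65 f=65

Derivation:
Step 1: enter scope (depth=1)
Step 2: exit scope (depth=0)
Step 3: declare e=65 at depth 0
Step 4: declare b=(read e)=65 at depth 0
Step 5: declare e=(read b)=65 at depth 0
Step 6: declare a=(read e)=65 at depth 0
Step 7: declare a=(read b)=65 at depth 0
Step 8: declare c=(read a)=65 at depth 0
Step 9: declare c=(read e)=65 at depth 0
Step 10: declare f=74 at depth 0
Step 11: declare f=(read c)=65 at depth 0
Visible at query point: a=65 b=65 c=65 e=65 f=65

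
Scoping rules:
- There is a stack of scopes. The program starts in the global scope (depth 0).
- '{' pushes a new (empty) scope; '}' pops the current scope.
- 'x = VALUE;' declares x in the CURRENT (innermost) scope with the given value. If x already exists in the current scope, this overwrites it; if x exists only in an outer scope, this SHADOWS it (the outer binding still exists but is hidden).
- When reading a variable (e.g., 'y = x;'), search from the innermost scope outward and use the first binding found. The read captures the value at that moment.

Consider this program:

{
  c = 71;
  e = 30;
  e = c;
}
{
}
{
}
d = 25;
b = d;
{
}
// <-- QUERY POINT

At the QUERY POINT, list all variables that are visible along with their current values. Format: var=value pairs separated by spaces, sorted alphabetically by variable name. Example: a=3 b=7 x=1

Step 1: enter scope (depth=1)
Step 2: declare c=71 at depth 1
Step 3: declare e=30 at depth 1
Step 4: declare e=(read c)=71 at depth 1
Step 5: exit scope (depth=0)
Step 6: enter scope (depth=1)
Step 7: exit scope (depth=0)
Step 8: enter scope (depth=1)
Step 9: exit scope (depth=0)
Step 10: declare d=25 at depth 0
Step 11: declare b=(read d)=25 at depth 0
Step 12: enter scope (depth=1)
Step 13: exit scope (depth=0)
Visible at query point: b=25 d=25

Answer: b=25 d=25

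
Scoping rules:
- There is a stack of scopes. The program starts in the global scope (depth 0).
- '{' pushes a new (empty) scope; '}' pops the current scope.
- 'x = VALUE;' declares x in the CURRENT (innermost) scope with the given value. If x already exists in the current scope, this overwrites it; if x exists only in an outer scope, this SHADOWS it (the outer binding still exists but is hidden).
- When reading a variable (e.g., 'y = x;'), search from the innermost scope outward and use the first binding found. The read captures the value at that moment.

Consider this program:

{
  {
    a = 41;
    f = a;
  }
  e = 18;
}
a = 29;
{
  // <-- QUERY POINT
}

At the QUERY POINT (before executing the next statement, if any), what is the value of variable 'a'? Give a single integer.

Step 1: enter scope (depth=1)
Step 2: enter scope (depth=2)
Step 3: declare a=41 at depth 2
Step 4: declare f=(read a)=41 at depth 2
Step 5: exit scope (depth=1)
Step 6: declare e=18 at depth 1
Step 7: exit scope (depth=0)
Step 8: declare a=29 at depth 0
Step 9: enter scope (depth=1)
Visible at query point: a=29

Answer: 29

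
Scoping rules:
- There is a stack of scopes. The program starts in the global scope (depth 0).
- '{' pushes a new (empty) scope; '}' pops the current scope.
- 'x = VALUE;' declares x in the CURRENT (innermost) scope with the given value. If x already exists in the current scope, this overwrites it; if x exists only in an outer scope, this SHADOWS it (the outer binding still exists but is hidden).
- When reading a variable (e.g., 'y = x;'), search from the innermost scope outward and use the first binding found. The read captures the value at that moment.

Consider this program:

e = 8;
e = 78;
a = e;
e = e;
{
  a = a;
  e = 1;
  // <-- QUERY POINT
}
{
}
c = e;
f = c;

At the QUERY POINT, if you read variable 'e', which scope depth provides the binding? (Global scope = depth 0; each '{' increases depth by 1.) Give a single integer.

Answer: 1

Derivation:
Step 1: declare e=8 at depth 0
Step 2: declare e=78 at depth 0
Step 3: declare a=(read e)=78 at depth 0
Step 4: declare e=(read e)=78 at depth 0
Step 5: enter scope (depth=1)
Step 6: declare a=(read a)=78 at depth 1
Step 7: declare e=1 at depth 1
Visible at query point: a=78 e=1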